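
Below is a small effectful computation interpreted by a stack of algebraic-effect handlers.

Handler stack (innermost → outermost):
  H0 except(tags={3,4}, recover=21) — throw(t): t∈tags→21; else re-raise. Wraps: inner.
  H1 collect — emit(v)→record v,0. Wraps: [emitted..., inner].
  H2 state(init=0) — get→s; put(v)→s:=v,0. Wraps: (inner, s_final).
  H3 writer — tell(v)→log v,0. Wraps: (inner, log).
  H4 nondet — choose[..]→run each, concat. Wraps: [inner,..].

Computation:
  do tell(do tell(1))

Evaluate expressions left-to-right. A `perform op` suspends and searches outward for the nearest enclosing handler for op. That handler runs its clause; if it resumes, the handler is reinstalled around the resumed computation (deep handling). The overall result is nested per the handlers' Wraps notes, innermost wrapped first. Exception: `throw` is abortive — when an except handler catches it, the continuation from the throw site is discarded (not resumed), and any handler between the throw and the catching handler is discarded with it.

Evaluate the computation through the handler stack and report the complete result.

Step-by-step:
tell(1) @ H3 ⇒ log+=1
tell(0) @ H3 ⇒ log+=0
H0 returns 0
H1 returns [0]
H2 returns ([0], 0)
H3 returns (([0], 0), (1, 0))
H4 returns [(([0], 0), (1, 0))]
= [(([0], 0), (1, 0))]

Answer: [(([0], 0), (1, 0))]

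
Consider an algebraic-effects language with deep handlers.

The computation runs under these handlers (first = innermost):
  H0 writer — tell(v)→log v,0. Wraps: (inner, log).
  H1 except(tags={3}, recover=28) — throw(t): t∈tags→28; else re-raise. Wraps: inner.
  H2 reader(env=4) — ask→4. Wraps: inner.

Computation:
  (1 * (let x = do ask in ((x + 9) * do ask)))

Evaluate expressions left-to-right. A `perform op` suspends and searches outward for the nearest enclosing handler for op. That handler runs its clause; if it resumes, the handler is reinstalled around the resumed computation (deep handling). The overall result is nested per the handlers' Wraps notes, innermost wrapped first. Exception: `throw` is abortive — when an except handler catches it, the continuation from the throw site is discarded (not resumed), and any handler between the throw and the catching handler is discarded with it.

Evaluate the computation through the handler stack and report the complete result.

Working:
ask @ H2 ⇒ 4
ask @ H2 ⇒ 4
H0 returns (52, ())
H1 returns (52, ())
H2 returns (52, ())
= (52, ())

Answer: (52, ())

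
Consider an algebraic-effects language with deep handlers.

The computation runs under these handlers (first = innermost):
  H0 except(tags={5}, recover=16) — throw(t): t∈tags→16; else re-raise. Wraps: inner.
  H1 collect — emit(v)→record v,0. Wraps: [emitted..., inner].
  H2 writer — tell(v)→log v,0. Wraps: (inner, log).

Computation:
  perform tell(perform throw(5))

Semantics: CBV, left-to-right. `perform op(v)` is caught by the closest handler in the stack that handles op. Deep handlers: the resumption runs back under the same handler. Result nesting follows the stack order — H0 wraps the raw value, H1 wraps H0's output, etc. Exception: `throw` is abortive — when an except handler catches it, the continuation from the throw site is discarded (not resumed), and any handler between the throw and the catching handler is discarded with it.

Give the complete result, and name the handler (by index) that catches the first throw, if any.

Working:
throw(5) @ H0 caught ⇒ 16
H1 returns [16]
H2 returns ([16], ())
= ([16], ())

Answer: ([16], ()) ; first throw caught by: H0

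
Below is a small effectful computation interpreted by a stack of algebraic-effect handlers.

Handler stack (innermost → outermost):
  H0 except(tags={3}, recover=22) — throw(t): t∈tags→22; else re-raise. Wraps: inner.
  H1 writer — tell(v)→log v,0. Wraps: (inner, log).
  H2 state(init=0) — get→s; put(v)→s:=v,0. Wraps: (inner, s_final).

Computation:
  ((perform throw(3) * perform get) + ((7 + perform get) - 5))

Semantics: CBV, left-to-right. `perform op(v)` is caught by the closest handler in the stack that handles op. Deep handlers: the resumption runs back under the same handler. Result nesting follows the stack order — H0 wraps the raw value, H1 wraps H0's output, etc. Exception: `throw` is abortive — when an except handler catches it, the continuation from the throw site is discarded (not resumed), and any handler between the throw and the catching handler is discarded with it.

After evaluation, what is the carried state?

Working:
throw(3) @ H0 caught ⇒ 22
H1 returns (22, ())
H2 returns ((22, ()), 0)
= ((22, ()), 0)

Answer: 0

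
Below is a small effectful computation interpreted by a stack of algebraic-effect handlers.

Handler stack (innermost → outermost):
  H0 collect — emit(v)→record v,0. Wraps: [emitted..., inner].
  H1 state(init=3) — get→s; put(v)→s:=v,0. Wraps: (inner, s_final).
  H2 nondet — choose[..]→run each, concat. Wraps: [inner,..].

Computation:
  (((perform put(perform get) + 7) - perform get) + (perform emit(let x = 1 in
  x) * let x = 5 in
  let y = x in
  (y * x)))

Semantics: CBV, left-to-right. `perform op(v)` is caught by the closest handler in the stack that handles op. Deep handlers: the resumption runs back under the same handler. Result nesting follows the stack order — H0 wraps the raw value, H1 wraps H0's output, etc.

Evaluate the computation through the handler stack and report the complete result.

Evaluation trace:
get @ H1 ⇒ 3
put(3) @ H1 ⇒ s:=3
get @ H1 ⇒ 3
emit(1) @ H0 ⇒ out+=1
H0 returns [1, 4]
H1 returns ([1, 4], 3)
H2 returns [([1, 4], 3)]
= [([1, 4], 3)]

Answer: [([1, 4], 3)]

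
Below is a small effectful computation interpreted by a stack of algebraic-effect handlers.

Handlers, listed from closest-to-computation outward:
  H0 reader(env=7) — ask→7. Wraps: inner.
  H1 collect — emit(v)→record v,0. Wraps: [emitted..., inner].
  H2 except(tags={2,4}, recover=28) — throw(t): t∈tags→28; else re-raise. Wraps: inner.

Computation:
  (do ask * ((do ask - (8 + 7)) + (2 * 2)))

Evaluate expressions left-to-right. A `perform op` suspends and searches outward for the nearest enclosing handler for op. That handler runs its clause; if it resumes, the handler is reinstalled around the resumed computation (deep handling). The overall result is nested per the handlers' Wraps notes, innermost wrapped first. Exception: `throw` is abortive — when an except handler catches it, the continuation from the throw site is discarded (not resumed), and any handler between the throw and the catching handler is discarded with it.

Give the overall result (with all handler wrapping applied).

Answer: [-28]

Step-by-step:
ask @ H0 ⇒ 7
ask @ H0 ⇒ 7
H0 returns -28
H1 returns [-28]
H2 returns [-28]
= [-28]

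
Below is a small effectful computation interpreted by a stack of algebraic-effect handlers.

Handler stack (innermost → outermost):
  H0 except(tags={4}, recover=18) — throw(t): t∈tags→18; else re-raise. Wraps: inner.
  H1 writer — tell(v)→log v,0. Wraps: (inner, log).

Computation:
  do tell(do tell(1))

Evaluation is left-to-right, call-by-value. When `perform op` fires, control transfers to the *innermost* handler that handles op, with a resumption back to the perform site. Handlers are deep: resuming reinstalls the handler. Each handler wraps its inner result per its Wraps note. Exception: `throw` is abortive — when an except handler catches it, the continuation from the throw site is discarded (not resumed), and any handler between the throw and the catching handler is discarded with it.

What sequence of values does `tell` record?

Step-by-step:
tell(1) @ H1 ⇒ log+=1
tell(0) @ H1 ⇒ log+=0
H0 returns 0
H1 returns (0, (1, 0))
= (0, (1, 0))

Answer: (1, 0)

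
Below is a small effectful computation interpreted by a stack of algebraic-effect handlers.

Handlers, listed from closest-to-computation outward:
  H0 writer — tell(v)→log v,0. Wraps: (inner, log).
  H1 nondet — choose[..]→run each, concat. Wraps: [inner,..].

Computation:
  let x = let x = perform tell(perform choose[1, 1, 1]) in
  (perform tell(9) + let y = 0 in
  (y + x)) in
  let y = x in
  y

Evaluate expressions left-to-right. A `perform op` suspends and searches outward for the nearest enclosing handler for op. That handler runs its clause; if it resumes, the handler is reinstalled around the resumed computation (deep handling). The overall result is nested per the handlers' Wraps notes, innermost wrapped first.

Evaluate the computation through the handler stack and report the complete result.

Answer: [(0, (1, 9)), (0, (1, 9)), (0, (1, 9))]

Step-by-step:
choose[1, 1, 1] @ H1
  branch[0] choose=1:
    tell(1) @ H0 ⇒ log+=1
    tell(9) @ H0 ⇒ log+=9
    H0 returns (0, (1, 9))
    H1 returns [(0, (1, 9))]
  branch[1] choose=1:
    tell(1) @ H0 ⇒ log+=1
    tell(9) @ H0 ⇒ log+=9
    H0 returns (0, (1, 9))
    H1 returns [(0, (1, 9))]
  branch[2] choose=1:
    tell(1) @ H0 ⇒ log+=1
    tell(9) @ H0 ⇒ log+=9
    H0 returns (0, (1, 9))
    H1 returns [(0, (1, 9))]
= [(0, (1, 9)), (0, (1, 9)), (0, (1, 9))]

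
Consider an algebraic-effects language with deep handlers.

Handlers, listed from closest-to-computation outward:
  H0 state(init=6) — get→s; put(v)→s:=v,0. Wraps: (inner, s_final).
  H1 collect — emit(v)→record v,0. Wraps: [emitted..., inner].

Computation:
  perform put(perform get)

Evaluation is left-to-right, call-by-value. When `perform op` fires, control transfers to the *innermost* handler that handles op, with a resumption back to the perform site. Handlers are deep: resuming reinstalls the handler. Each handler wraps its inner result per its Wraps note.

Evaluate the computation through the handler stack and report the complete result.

Answer: [(0, 6)]

Working:
get @ H0 ⇒ 6
put(6) @ H0 ⇒ s:=6
H0 returns (0, 6)
H1 returns [(0, 6)]
= [(0, 6)]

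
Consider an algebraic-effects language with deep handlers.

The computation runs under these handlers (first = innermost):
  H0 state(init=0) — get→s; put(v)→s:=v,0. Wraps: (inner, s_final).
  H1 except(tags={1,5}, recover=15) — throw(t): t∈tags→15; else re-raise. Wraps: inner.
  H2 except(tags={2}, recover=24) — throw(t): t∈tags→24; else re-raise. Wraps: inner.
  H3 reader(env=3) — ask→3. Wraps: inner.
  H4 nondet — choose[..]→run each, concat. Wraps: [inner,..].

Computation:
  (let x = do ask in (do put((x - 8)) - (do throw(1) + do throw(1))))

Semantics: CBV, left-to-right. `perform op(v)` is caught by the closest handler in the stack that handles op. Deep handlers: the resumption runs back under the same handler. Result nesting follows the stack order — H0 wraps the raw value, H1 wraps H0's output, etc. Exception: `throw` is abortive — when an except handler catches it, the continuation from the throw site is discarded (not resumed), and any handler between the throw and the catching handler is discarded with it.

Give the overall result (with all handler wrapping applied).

Evaluation trace:
ask @ H3 ⇒ 3
put(-5) @ H0 ⇒ s:=-5
throw(1) @ H1 caught ⇒ 15
H2 returns 15
H3 returns 15
H4 returns [15]
= [15]

Answer: [15]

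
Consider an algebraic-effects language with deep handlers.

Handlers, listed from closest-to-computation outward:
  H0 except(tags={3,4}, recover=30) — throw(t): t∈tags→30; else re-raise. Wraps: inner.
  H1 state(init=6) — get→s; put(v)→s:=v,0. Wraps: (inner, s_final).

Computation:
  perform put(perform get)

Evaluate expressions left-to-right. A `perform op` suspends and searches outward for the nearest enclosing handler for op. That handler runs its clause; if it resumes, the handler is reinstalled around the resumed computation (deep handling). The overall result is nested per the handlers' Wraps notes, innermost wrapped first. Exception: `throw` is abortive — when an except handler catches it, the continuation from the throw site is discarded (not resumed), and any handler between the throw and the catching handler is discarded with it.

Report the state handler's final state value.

Step-by-step:
get @ H1 ⇒ 6
put(6) @ H1 ⇒ s:=6
H0 returns 0
H1 returns (0, 6)
= (0, 6)

Answer: 6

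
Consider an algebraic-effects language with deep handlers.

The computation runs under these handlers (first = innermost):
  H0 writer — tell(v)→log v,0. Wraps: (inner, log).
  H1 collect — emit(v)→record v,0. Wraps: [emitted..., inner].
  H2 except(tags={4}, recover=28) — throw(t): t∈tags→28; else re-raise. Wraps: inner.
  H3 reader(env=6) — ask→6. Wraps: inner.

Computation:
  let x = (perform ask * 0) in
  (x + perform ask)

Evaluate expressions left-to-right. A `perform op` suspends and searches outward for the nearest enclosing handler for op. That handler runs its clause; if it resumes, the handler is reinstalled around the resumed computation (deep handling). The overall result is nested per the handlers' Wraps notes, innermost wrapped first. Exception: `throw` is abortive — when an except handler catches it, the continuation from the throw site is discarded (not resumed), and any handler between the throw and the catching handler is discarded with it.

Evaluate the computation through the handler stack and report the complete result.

Working:
ask @ H3 ⇒ 6
ask @ H3 ⇒ 6
H0 returns (6, ())
H1 returns [(6, ())]
H2 returns [(6, ())]
H3 returns [(6, ())]
= [(6, ())]

Answer: [(6, ())]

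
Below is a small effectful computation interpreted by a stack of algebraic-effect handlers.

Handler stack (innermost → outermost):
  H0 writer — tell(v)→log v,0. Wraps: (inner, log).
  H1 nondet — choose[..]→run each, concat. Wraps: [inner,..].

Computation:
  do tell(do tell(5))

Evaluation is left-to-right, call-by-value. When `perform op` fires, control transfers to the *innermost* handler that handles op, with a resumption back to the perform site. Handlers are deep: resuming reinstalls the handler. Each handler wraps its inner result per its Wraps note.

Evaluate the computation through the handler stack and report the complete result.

Evaluation trace:
tell(5) @ H0 ⇒ log+=5
tell(0) @ H0 ⇒ log+=0
H0 returns (0, (5, 0))
H1 returns [(0, (5, 0))]
= [(0, (5, 0))]

Answer: [(0, (5, 0))]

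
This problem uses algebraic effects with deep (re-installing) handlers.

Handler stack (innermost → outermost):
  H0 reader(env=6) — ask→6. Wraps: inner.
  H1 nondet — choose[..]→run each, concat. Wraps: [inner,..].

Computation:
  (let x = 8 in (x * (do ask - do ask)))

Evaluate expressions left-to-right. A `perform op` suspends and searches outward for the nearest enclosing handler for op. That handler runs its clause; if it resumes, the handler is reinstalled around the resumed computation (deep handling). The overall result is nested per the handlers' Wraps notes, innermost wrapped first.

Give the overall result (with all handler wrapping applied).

Step-by-step:
ask @ H0 ⇒ 6
ask @ H0 ⇒ 6
H0 returns 0
H1 returns [0]
= [0]

Answer: [0]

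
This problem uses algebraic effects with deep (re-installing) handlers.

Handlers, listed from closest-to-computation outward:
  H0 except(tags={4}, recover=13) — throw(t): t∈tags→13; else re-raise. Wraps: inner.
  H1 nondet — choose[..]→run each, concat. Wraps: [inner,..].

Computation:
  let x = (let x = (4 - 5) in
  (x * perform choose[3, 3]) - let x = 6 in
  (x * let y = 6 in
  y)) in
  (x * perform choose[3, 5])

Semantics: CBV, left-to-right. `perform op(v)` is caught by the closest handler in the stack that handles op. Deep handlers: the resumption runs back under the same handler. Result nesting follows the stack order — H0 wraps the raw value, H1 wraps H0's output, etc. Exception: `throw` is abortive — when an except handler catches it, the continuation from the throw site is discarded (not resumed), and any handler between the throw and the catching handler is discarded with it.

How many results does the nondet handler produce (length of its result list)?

Answer: 4

Evaluation trace:
choose[3, 3] @ H1
  branch[0] choose=3:
    choose[3, 5] @ H1
      branch[0] choose=3:
        H0 returns -117
        H1 returns [-117]
      branch[1] choose=5:
        H0 returns -195
        H1 returns [-195]
  branch[1] choose=3:
    choose[3, 5] @ H1
      branch[0] choose=3:
        H0 returns -117
        H1 returns [-117]
      branch[1] choose=5:
        H0 returns -195
        H1 returns [-195]
= [-117, -195, -117, -195]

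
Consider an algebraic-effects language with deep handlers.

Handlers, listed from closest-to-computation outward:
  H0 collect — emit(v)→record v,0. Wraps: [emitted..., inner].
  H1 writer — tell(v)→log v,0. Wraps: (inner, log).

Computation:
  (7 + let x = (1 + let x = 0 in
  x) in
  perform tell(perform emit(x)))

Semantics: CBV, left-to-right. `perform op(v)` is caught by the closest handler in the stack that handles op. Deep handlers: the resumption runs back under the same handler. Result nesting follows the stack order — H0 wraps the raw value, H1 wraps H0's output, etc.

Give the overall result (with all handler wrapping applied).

Step-by-step:
emit(1) @ H0 ⇒ out+=1
tell(0) @ H1 ⇒ log+=0
H0 returns [1, 7]
H1 returns ([1, 7], (0))
= ([1, 7], (0))

Answer: ([1, 7], (0))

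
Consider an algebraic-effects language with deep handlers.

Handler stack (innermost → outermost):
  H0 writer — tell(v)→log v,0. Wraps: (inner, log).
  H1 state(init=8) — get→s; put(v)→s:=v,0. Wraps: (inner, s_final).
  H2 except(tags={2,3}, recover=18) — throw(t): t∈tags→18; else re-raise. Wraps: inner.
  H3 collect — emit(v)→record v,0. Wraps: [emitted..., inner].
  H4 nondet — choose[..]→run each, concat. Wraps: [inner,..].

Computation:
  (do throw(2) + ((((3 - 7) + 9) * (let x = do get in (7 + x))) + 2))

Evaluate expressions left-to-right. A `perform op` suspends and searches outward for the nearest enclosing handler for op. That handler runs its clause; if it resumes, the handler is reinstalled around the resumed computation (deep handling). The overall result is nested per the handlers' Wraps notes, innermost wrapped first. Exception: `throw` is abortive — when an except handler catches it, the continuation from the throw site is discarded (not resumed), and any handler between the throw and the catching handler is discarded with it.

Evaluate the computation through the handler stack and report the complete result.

Step-by-step:
throw(2) @ H2 caught ⇒ 18
H3 returns [18]
H4 returns [[18]]
= [[18]]

Answer: [[18]]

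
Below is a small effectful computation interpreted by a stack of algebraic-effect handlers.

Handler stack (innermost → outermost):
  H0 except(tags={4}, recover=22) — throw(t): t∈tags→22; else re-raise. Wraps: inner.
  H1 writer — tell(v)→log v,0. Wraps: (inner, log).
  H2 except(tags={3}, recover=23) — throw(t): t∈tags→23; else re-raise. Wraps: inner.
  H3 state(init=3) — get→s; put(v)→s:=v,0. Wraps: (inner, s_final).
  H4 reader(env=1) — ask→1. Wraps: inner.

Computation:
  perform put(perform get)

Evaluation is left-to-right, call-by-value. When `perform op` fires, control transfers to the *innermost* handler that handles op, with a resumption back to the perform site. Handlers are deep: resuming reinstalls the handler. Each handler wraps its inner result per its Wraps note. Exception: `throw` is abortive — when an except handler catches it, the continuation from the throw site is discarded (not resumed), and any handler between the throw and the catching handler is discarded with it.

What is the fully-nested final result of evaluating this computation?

Answer: ((0, ()), 3)

Working:
get @ H3 ⇒ 3
put(3) @ H3 ⇒ s:=3
H0 returns 0
H1 returns (0, ())
H2 returns (0, ())
H3 returns ((0, ()), 3)
H4 returns ((0, ()), 3)
= ((0, ()), 3)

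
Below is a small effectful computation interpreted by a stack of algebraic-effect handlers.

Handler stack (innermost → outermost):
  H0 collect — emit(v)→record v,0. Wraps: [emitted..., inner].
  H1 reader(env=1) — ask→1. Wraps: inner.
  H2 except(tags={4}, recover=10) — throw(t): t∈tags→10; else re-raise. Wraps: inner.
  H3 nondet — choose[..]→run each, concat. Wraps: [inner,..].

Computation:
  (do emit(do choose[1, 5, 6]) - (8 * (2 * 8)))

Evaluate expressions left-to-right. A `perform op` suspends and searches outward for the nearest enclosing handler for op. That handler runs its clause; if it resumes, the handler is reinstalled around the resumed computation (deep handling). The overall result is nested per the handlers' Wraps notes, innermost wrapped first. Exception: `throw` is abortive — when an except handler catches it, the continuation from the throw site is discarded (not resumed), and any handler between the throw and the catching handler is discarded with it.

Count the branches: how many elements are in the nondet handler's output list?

Working:
choose[1, 5, 6] @ H3
  branch[0] choose=1:
    emit(1) @ H0 ⇒ out+=1
    H0 returns [1, -128]
    H1 returns [1, -128]
    H2 returns [1, -128]
    H3 returns [[1, -128]]
  branch[1] choose=5:
    emit(5) @ H0 ⇒ out+=5
    H0 returns [5, -128]
    H1 returns [5, -128]
    H2 returns [5, -128]
    H3 returns [[5, -128]]
  branch[2] choose=6:
    emit(6) @ H0 ⇒ out+=6
    H0 returns [6, -128]
    H1 returns [6, -128]
    H2 returns [6, -128]
    H3 returns [[6, -128]]
= [[1, -128], [5, -128], [6, -128]]

Answer: 3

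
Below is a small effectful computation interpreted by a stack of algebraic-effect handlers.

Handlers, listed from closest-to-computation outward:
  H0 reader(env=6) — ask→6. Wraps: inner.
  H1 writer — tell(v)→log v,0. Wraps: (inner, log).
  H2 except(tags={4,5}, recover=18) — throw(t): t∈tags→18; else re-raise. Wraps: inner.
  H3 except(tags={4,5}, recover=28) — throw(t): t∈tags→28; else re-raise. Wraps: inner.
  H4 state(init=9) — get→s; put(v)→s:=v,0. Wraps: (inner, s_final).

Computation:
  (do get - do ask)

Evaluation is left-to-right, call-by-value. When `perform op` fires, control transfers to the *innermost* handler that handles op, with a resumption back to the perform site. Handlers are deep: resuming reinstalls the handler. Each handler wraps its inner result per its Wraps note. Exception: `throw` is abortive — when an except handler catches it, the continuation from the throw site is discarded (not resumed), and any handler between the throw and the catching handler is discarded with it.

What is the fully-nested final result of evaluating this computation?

Working:
get @ H4 ⇒ 9
ask @ H0 ⇒ 6
H0 returns 3
H1 returns (3, ())
H2 returns (3, ())
H3 returns (3, ())
H4 returns ((3, ()), 9)
= ((3, ()), 9)

Answer: ((3, ()), 9)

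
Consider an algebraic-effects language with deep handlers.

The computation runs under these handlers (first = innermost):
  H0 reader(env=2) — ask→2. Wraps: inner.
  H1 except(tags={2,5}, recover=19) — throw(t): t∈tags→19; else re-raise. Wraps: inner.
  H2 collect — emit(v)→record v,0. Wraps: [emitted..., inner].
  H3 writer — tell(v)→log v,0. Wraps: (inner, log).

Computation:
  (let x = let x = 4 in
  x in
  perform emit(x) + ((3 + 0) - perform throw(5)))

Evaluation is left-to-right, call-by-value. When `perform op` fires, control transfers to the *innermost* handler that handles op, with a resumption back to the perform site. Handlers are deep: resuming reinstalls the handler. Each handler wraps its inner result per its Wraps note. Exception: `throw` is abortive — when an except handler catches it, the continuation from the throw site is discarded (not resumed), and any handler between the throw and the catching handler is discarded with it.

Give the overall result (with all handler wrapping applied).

Answer: ([4, 19], ())

Evaluation trace:
emit(4) @ H2 ⇒ out+=4
throw(5) @ H1 caught ⇒ 19
H2 returns [4, 19]
H3 returns ([4, 19], ())
= ([4, 19], ())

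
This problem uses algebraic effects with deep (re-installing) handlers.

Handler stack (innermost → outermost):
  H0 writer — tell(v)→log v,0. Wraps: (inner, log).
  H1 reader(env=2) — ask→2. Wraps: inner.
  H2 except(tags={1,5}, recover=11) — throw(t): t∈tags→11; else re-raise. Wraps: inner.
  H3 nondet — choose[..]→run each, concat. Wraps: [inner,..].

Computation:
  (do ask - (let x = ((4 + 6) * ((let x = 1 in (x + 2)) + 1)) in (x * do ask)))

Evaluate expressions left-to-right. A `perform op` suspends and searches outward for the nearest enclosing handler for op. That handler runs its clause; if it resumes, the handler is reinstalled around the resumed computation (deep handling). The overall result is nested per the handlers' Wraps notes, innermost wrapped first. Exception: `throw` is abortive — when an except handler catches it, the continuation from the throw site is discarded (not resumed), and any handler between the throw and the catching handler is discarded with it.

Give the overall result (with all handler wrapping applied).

Answer: [(-78, ())]

Evaluation trace:
ask @ H1 ⇒ 2
ask @ H1 ⇒ 2
H0 returns (-78, ())
H1 returns (-78, ())
H2 returns (-78, ())
H3 returns [(-78, ())]
= [(-78, ())]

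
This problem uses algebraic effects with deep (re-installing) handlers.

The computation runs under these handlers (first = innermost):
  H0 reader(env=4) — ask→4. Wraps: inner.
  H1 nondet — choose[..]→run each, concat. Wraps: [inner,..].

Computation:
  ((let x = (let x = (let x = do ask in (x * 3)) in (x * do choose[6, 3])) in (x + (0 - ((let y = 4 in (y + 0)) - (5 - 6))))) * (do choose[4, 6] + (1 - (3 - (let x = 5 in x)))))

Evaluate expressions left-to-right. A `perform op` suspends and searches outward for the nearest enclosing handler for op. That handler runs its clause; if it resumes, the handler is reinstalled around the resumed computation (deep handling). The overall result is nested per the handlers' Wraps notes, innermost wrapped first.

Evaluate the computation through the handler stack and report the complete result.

Answer: [469, 603, 217, 279]

Step-by-step:
ask @ H0 ⇒ 4
choose[6, 3] @ H1
  branch[0] choose=6:
    choose[4, 6] @ H1
      branch[0] choose=4:
        H0 returns 469
        H1 returns [469]
      branch[1] choose=6:
        H0 returns 603
        H1 returns [603]
  branch[1] choose=3:
    choose[4, 6] @ H1
      branch[0] choose=4:
        H0 returns 217
        H1 returns [217]
      branch[1] choose=6:
        H0 returns 279
        H1 returns [279]
= [469, 603, 217, 279]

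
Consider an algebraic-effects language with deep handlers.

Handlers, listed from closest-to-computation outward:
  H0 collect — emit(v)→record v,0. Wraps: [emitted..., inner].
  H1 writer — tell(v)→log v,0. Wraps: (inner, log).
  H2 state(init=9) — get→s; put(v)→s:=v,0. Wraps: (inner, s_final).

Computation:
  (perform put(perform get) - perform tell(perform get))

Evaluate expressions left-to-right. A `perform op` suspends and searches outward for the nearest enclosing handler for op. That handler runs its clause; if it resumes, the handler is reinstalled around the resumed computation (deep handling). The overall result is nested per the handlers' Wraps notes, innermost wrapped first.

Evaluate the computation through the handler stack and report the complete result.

Evaluation trace:
get @ H2 ⇒ 9
put(9) @ H2 ⇒ s:=9
get @ H2 ⇒ 9
tell(9) @ H1 ⇒ log+=9
H0 returns [0]
H1 returns ([0], (9))
H2 returns (([0], (9)), 9)
= (([0], (9)), 9)

Answer: (([0], (9)), 9)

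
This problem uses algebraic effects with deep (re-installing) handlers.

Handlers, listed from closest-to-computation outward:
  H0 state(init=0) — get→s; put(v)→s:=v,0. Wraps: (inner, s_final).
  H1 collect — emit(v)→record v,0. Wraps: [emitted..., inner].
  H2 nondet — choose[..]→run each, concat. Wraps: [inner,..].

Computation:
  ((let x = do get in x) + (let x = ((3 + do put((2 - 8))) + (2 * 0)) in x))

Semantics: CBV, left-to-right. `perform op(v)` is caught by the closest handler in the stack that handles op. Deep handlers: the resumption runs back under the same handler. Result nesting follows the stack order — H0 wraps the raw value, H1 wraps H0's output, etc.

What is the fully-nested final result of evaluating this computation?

Working:
get @ H0 ⇒ 0
put(-6) @ H0 ⇒ s:=-6
H0 returns (3, -6)
H1 returns [(3, -6)]
H2 returns [[(3, -6)]]
= [[(3, -6)]]

Answer: [[(3, -6)]]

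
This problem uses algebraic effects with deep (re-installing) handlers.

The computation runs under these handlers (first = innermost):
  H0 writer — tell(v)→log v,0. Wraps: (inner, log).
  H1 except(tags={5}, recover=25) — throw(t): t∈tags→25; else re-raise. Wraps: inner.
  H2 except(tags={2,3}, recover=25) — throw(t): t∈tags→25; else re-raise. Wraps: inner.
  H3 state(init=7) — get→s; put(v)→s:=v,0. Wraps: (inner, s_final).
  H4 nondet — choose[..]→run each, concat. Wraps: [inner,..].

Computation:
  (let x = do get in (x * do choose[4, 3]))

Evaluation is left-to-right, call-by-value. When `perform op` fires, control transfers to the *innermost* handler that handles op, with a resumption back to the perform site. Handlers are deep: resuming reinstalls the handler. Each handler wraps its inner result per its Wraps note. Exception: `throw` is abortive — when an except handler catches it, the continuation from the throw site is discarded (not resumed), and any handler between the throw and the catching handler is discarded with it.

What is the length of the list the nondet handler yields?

Answer: 2

Working:
get @ H3 ⇒ 7
choose[4, 3] @ H4
  branch[0] choose=4:
    H0 returns (28, ())
    H1 returns (28, ())
    H2 returns (28, ())
    H3 returns ((28, ()), 7)
    H4 returns [((28, ()), 7)]
  branch[1] choose=3:
    H0 returns (21, ())
    H1 returns (21, ())
    H2 returns (21, ())
    H3 returns ((21, ()), 7)
    H4 returns [((21, ()), 7)]
= [((28, ()), 7), ((21, ()), 7)]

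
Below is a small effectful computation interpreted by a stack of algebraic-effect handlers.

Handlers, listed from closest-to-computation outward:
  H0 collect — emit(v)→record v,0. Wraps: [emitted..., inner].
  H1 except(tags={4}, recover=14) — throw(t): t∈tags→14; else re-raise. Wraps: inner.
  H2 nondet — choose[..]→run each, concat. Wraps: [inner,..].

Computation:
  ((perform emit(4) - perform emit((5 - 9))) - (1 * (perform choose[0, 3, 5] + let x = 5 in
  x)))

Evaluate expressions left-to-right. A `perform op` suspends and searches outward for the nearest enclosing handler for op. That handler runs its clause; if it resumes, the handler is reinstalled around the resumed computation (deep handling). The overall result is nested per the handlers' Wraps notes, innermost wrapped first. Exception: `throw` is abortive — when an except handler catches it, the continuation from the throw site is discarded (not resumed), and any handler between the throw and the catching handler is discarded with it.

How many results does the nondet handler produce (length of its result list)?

Working:
emit(4) @ H0 ⇒ out+=4
emit(-4) @ H0 ⇒ out+=-4
choose[0, 3, 5] @ H2
  branch[0] choose=0:
    H0 returns [4, -4, -5]
    H1 returns [4, -4, -5]
    H2 returns [[4, -4, -5]]
  branch[1] choose=3:
    H0 returns [4, -4, -8]
    H1 returns [4, -4, -8]
    H2 returns [[4, -4, -8]]
  branch[2] choose=5:
    H0 returns [4, -4, -10]
    H1 returns [4, -4, -10]
    H2 returns [[4, -4, -10]]
= [[4, -4, -5], [4, -4, -8], [4, -4, -10]]

Answer: 3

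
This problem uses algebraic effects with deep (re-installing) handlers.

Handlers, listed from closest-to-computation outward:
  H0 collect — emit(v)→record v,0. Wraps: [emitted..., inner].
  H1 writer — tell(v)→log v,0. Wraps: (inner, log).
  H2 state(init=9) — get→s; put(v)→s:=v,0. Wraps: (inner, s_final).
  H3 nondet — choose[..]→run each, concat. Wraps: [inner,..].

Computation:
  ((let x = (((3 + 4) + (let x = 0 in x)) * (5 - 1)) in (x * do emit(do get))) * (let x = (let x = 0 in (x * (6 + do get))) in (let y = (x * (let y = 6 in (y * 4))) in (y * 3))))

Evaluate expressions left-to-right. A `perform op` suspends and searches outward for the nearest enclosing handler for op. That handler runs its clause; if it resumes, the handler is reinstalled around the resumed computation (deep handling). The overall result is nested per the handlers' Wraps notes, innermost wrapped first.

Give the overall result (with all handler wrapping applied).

Evaluation trace:
get @ H2 ⇒ 9
emit(9) @ H0 ⇒ out+=9
get @ H2 ⇒ 9
H0 returns [9, 0]
H1 returns ([9, 0], ())
H2 returns (([9, 0], ()), 9)
H3 returns [(([9, 0], ()), 9)]
= [(([9, 0], ()), 9)]

Answer: [(([9, 0], ()), 9)]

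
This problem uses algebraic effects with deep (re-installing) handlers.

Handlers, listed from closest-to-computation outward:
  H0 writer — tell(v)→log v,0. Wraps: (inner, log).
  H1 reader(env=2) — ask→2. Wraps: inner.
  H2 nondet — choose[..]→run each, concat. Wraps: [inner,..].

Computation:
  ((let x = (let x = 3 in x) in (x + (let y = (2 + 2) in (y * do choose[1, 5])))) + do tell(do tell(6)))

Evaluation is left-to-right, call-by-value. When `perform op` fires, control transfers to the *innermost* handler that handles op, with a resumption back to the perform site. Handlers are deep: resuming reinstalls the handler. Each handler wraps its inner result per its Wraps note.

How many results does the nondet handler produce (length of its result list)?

Working:
choose[1, 5] @ H2
  branch[0] choose=1:
    tell(6) @ H0 ⇒ log+=6
    tell(0) @ H0 ⇒ log+=0
    H0 returns (7, (6, 0))
    H1 returns (7, (6, 0))
    H2 returns [(7, (6, 0))]
  branch[1] choose=5:
    tell(6) @ H0 ⇒ log+=6
    tell(0) @ H0 ⇒ log+=0
    H0 returns (23, (6, 0))
    H1 returns (23, (6, 0))
    H2 returns [(23, (6, 0))]
= [(7, (6, 0)), (23, (6, 0))]

Answer: 2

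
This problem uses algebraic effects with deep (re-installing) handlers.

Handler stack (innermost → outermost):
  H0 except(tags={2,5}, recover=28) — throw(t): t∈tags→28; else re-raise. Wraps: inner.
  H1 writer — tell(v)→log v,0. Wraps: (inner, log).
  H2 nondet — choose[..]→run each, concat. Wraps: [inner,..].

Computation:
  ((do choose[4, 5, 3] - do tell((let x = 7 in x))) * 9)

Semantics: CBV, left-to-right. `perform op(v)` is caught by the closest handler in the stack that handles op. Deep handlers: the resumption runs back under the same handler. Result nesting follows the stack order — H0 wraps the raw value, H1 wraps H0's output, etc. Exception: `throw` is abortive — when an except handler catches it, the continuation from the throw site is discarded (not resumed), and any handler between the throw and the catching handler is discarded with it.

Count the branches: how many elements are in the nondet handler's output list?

Answer: 3

Evaluation trace:
choose[4, 5, 3] @ H2
  branch[0] choose=4:
    tell(7) @ H1 ⇒ log+=7
    H0 returns 36
    H1 returns (36, (7))
    H2 returns [(36, (7))]
  branch[1] choose=5:
    tell(7) @ H1 ⇒ log+=7
    H0 returns 45
    H1 returns (45, (7))
    H2 returns [(45, (7))]
  branch[2] choose=3:
    tell(7) @ H1 ⇒ log+=7
    H0 returns 27
    H1 returns (27, (7))
    H2 returns [(27, (7))]
= [(36, (7)), (45, (7)), (27, (7))]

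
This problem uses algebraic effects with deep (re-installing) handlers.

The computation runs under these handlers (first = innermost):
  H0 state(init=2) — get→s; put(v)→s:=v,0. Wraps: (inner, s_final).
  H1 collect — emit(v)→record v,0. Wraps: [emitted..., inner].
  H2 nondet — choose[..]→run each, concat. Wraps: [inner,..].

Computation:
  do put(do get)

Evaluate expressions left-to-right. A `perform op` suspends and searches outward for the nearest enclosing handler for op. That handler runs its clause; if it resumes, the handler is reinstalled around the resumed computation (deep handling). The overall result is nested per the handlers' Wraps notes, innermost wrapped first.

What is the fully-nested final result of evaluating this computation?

Step-by-step:
get @ H0 ⇒ 2
put(2) @ H0 ⇒ s:=2
H0 returns (0, 2)
H1 returns [(0, 2)]
H2 returns [[(0, 2)]]
= [[(0, 2)]]

Answer: [[(0, 2)]]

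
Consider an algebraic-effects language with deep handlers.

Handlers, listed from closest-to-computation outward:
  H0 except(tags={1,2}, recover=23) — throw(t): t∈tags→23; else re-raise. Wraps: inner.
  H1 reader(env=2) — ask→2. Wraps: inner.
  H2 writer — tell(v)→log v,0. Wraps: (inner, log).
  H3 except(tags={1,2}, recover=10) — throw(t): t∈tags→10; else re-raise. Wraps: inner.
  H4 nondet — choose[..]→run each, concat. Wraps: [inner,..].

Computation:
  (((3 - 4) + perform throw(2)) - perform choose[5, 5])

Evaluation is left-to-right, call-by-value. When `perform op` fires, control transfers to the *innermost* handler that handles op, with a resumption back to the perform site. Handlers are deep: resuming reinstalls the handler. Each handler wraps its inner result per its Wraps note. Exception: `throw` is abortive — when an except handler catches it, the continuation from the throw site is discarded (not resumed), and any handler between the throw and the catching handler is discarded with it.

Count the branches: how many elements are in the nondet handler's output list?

Answer: 1

Working:
throw(2) @ H0 caught ⇒ 23
H1 returns 23
H2 returns (23, ())
H3 returns (23, ())
H4 returns [(23, ())]
= [(23, ())]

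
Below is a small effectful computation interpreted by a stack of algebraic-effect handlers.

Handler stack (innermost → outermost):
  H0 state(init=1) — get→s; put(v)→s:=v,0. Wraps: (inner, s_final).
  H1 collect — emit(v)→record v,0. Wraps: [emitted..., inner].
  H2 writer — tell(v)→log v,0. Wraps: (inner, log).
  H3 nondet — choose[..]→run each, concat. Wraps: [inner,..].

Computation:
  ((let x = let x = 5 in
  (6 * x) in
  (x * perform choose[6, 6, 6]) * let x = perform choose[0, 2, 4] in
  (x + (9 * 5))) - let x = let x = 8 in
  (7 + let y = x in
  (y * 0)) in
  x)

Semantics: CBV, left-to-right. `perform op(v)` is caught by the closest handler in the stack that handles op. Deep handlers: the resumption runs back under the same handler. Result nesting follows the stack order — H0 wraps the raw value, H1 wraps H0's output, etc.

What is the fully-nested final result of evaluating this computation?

Answer: [([(8093, 1)], ()), ([(8453, 1)], ()), ([(8813, 1)], ()), ([(8093, 1)], ()), ([(8453, 1)], ()), ([(8813, 1)], ()), ([(8093, 1)], ()), ([(8453, 1)], ()), ([(8813, 1)], ())]

Evaluation trace:
choose[6, 6, 6] @ H3
  branch[0] choose=6:
    choose[0, 2, 4] @ H3
      branch[0] choose=0:
        H0 returns (8093, 1)
        H1 returns [(8093, 1)]
        H2 returns ([(8093, 1)], ())
        H3 returns [([(8093, 1)], ())]
      branch[1] choose=2:
        H0 returns (8453, 1)
        H1 returns [(8453, 1)]
        H2 returns ([(8453, 1)], ())
        H3 returns [([(8453, 1)], ())]
      branch[2] choose=4:
        H0 returns (8813, 1)
        H1 returns [(8813, 1)]
        H2 returns ([(8813, 1)], ())
        H3 returns [([(8813, 1)], ())]
  branch[1] choose=6:
    choose[0, 2, 4] @ H3
      branch[0] choose=0:
        H0 returns (8093, 1)
        H1 returns [(8093, 1)]
        H2 returns ([(8093, 1)], ())
        H3 returns [([(8093, 1)], ())]
      branch[1] choose=2:
        H0 returns (8453, 1)
        H1 returns [(8453, 1)]
        H2 returns ([(8453, 1)], ())
        H3 returns [([(8453, 1)], ())]
      branch[2] choose=4:
        H0 returns (8813, 1)
        H1 returns [(8813, 1)]
        H2 returns ([(8813, 1)], ())
        H3 returns [([(8813, 1)], ())]
  branch[2] choose=6:
    choose[0, 2, 4] @ H3
      branch[0] choose=0:
        H0 returns (8093, 1)
        H1 returns [(8093, 1)]
        H2 returns ([(8093, 1)], ())
        H3 returns [([(8093, 1)], ())]
      branch[1] choose=2:
        H0 returns (8453, 1)
        H1 returns [(8453, 1)]
        H2 returns ([(8453, 1)], ())
        H3 returns [([(8453, 1)], ())]
      branch[2] choose=4:
        H0 returns (8813, 1)
        H1 returns [(8813, 1)]
        H2 returns ([(8813, 1)], ())
        H3 returns [([(8813, 1)], ())]
= [([(8093, 1)], ()), ([(8453, 1)], ()), ([(8813, 1)], ()), ([(8093, 1)], ()), ([(8453, 1)], ()), ([(8813, 1)], ()), ([(8093, 1)], ()), ([(8453, 1)], ()), ([(8813, 1)], ())]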